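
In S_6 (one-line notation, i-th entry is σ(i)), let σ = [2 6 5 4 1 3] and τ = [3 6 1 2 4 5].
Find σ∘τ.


σ∘τ: apply τ first, then σ
1 →τ 3 →σ 5
2 →τ 6 →σ 3
3 →τ 1 →σ 2
4 →τ 2 →σ 6
5 →τ 4 →σ 4
6 →τ 5 →σ 1

σ∘τ = [5 3 2 6 4 1]


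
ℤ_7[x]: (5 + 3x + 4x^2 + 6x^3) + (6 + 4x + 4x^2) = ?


Add coefficients mod 7:
x^0: 5 + 6 = 4 (mod 7)
x^1: 3 + 4 = 0 (mod 7)
x^2: 4 + 4 = 1 (mod 7)
x^3: 6 + 0 = 6 (mod 7)
Result: 4 + x^2 + 6x^3

f + g = 4 + x^2 + 6x^3


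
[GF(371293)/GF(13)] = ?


GF(371293) = GF(13^5), so the extension degree is 5

[GF(371293)/GF(13)] = 5


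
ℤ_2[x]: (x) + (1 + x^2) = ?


Add coefficients mod 2:
x^0: 0 + 1 = 1 (mod 2)
x^1: 1 + 0 = 1 (mod 2)
x^2: 0 + 1 = 1 (mod 2)
Result: 1 + x + x^2

f + g = 1 + x + x^2


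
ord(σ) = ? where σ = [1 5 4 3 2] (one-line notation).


Cycle decomposition: (2 5) (3 4)
Cycle lengths: 2, 2
Order = lcm(2, 2) = 2

ord(σ) = 2


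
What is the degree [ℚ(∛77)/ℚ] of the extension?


∛77 has minimal polynomial x³ - 77 (irreducible over ℚ since 77 is not a perfect cube)

[ℚ(∛77)/ℚ] = 3


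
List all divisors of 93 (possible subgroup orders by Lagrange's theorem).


Lagrange's theorem: |H| divides |G|
|G| = 93
Divisors of 93: 1, 3, 31, 93

Possible subgroup orders: {1, 3, 31, 93}


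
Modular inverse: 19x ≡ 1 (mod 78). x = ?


Use the extended Euclidean algorithm to write 1 = 19·s + 78·t; then s mod 78 is the inverse.
Euclidean algorithm:
  19 = 0·78 + 19
  78 = 4·19 + 2
  19 = 9·2 + 1
  2 = 2·1 + 0
gcd(19,78) = 1
Back-substitution gives: 19·(37) + 78·(-9) = 1
So 19⁻¹ ≡ 37 ≡ 37 (mod 78)
Check: 19 × 37 = 703 ≡ 1 (mod 78) ✓

19⁻¹ ≡ 37 (mod 78)


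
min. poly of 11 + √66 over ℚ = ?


Let α = 11 + √66. Then α - 11 = √66, so (α - 11)² = 66, giving α² - 22α + 55 = 0. Degree 2 and α ∉ ℚ, so this is the minimal polynomial.

Minimal polynomial: x² - 22x + 55


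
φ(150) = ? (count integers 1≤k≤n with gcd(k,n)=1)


Factor n: 150 = 2 × 3 × 5^2
φ(n) = n · ∏(1 - 1/p) over distinct primes p | n
φ(150) = 150 · (1 - 1/2) · (1 - 1/3) · (1 - 1/5) = 40

φ(150) = 40


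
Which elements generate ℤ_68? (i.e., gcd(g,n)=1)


g generates ℤ_n iff gcd(g,n) = 1
Prime factors of 68: 2, 17
Generators are g ∈ {1,...,67} not divisible by any of these primes.
Generators: {1, 3, 5, 7, 9, 11, 13, 15, 19, 21, 23, 25, 27, 29, 31, 33, 35, 37, 39, 41, 43, 45, 47, 49, 53, 55, 57, 59, 61, 63, 65, 67}
Number of generators = φ(68) = 32

Generators of ℤ_68 = {1, 3, 5, 7, 9, 11, 13, 15, 19, 21, 23, 25, 27, 29, 31, 33, 35, 37, 39, 41, 43, 45, 47, 49, 53, 55, 57, 59, 61, 63, 65, 67}


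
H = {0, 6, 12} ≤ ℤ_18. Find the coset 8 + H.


8 + H = {8 + h (mod 18) : h ∈ H}
8+0=8, 8+6=14, 8+12=2
8 + H = {2, 8, 14} = 2 + H

8 + H = {2, 8, 14}


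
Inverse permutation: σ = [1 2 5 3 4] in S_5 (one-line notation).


To find σ⁻¹, swap domain and range:
σ(1) = 1 → σ⁻¹(1) = 1
σ(2) = 2 → σ⁻¹(2) = 2
σ(3) = 5 → σ⁻¹(5) = 3
σ(4) = 3 → σ⁻¹(3) = 4
σ(5) = 4 → σ⁻¹(4) = 5

σ⁻¹ = [1 2 4 5 3]


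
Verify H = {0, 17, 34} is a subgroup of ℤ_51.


Subgroup test for H = {0, 17, 34} in (ℤ_51, +):
(1) 0 ∈ H? Yes
(2) Closure: for all a,b ∈ H, (a+b) mod 51 ∈ H? Yes
(3) Inverses: for all a ∈ H, -a mod 51 ∈ H? Yes

Yes, H is a subgroup of ℤ_51


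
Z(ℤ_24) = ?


Z(G) = {g ∈ G | gx = xg for all x ∈ G}
ℤ_24 is abelian, so Z(G) = G

Z(ℤ_24) = ℤ_24


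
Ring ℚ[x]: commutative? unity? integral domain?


Polynomial ring over ℚ (an integral domain) is a commutative integral domain with unity 1
Commutative: Yes
Integral domain: Yes
Has unity: Yes

ℚ[x]: Commutative=Yes, Unity=Yes


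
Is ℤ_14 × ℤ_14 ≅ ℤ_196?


Comparing ℤ_14 × ℤ_14 and ℤ_196:
gcd(14,14) = 14 ≠ 1. Max element order in ℤ_14×ℤ_14 is lcm(14,14) = 14 < 196, so it has no element of order 196

No, ℤ_14 × ℤ_14 ≇ ℤ_196


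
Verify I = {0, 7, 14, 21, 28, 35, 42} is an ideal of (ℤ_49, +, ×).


Check ideal conditions for I = {0, 7, 14, 21, 28, 35, 42} in ℤ_49:
(1) I is an additive subgroup? Yes
(2) For r ∈ ℤ_49 and a ∈ I: r·a ∈ I? Yes

Yes, I is an ideal of ℤ_49


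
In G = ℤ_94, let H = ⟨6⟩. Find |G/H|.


|⟨6⟩| = n / gcd(6, 94) = 94 / 2 = 47
H is normal (ℤ_94 is abelian).
|G/H| = |G| / |H| = 94 / 47 = 2

|G/H| = 2


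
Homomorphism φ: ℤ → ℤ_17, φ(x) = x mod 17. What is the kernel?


Kernel = preimage of identity
ker(φ) = {x ∈ ℤ : x ≡ 0 (mod 17)} = 17ℤ = {0, ±17, ±34, ...}

ker(φ) = 17ℤ


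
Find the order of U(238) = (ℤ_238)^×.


U(n) is the group of units mod n; |U(n)| = φ(n)
|U(238)| = φ(238) = 96

|U(238) = (ℤ_238)^×| = 96


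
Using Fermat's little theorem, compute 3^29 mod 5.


Fermat's little theorem: if p is prime and gcd(a,p)=1, then a^(p-1) ≡ 1 (mod p)
p = 5 is prime, gcd(3,5) = 1
Reduce exponent: 29 mod 4 = 1
So 3^29 ≡ 3^1 (mod 5)
3^1 mod 5 = 3

3^29 ≡ 3 (mod 5)


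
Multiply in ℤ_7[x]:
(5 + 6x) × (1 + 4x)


Expand and collect like terms; reduce coefficients mod 7:
x^0: 5·1 = 5 ≡ 5 (mod 7)
x^1: 5·4 + 6·1 = 26 ≡ 5 (mod 7)
x^2: 6·4 = 24 ≡ 3 (mod 7)
Result: 5 + 5x + 3x^2

f · g = 5 + 5x + 3x^2


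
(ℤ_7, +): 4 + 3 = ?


Operation: addition mod 7
4 + 3 = (a + b) mod 7 with a = 4, b = 3

4 + 3 = 0


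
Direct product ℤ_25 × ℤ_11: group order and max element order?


|ℤ_25 × ℤ_11| = 25 × 11 = 275
Max element order = lcm(25,11) = 275
Cyclic? Yes (gcd=1)

|ℤ_25×ℤ_11| = 275, max element order = 275


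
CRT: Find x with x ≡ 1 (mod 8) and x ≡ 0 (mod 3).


m₁ = 8, m₂ = 3, gcd = 1, so CRT applies. M = m₁·m₂ = 24
Let M₁ = M/m₁ = 3, M₂ = M/m₂ = 8
Find y₁ ≡ M₁⁻¹ (mod m₁): 3⁻¹ ≡ 3 (mod 8)
Find y₂ ≡ M₂⁻¹ (mod m₂): 8⁻¹ ≡ 2 (mod 3)
x = a₁·M₁·y₁ + a₂·M₂·y₂ = 1·3·3 + 0·8·2 = 9
Reduce mod 24: x ≡ 9
Check: 9 mod 8 = 1 ✓, 9 mod 3 = 0 ✓

x ≡ 9 (mod 24)


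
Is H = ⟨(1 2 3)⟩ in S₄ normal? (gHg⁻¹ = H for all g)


H = ⟨(1 2 3)⟩ in S₄
(1 4)(1 2 3)(1 4)⁻¹ = (4 2 3) ∉ ⟨(1 2 3)⟩

No, not a normal subgroup


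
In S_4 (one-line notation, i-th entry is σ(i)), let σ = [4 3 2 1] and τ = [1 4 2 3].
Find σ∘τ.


σ∘τ: apply τ first, then σ
1 →τ 1 →σ 4
2 →τ 4 →σ 1
3 →τ 2 →σ 3
4 →τ 3 →σ 2

σ∘τ = [4 1 3 2]


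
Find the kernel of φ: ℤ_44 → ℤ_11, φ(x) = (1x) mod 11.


Kernel = preimage of identity
ker(φ) = {x ∈ ℤ_44 : 1x ≡ 0 (mod 11)}. Since 11 | 44, φ is well-defined. The kernel is the cyclic subgroup ⟨11⟩ of ℤ_44 (order 4), i.e. {0, 11, 22, 33}

ker(φ) = {0, 11, 22, 33}


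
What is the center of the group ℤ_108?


Z(G) = {g ∈ G | gx = xg for all x ∈ G}
ℤ_108 is abelian, so Z(G) = G

Z(ℤ_108) = ℤ_108


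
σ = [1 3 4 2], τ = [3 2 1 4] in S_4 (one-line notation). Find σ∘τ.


σ∘τ: apply τ first, then σ
1 →τ 3 →σ 4
2 →τ 2 →σ 3
3 →τ 1 →σ 1
4 →τ 4 →σ 2

σ∘τ = [4 3 1 2]


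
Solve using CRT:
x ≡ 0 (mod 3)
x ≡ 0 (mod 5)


m₁ = 3, m₂ = 5, gcd = 1, so CRT applies. M = m₁·m₂ = 15
Let M₁ = M/m₁ = 5, M₂ = M/m₂ = 3
Find y₁ ≡ M₁⁻¹ (mod m₁): 5⁻¹ ≡ 2 (mod 3)
Find y₂ ≡ M₂⁻¹ (mod m₂): 3⁻¹ ≡ 2 (mod 5)
x = a₁·M₁·y₁ + a₂·M₂·y₂ = 0·5·2 + 0·3·2 = 0
Reduce mod 15: x ≡ 0
Check: 0 mod 3 = 0 ✓, 0 mod 5 = 0 ✓

x ≡ 0 (mod 15)


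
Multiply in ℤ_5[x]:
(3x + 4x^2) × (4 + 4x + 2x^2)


Expand and collect like terms; reduce coefficients mod 5:
x^0: 0·4 = 0 ≡ 0 (mod 5)
x^1: 0·4 + 3·4 = 12 ≡ 2 (mod 5)
x^2: 0·2 + 3·4 + 4·4 = 28 ≡ 3 (mod 5)
x^3: 3·2 + 4·4 = 22 ≡ 2 (mod 5)
x^4: 4·2 = 8 ≡ 3 (mod 5)
Result: 2x + 3x^2 + 2x^3 + 3x^4

f · g = 2x + 3x^2 + 2x^3 + 3x^4


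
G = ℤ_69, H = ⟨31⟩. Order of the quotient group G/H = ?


|⟨31⟩| = n / gcd(31, 69) = 69 / 1 = 69
H is normal (ℤ_69 is abelian).
|G/H| = |G| / |H| = 69 / 69 = 1

|G/H| = 1


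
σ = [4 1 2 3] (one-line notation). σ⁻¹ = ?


To find σ⁻¹, swap domain and range:
σ(1) = 4 → σ⁻¹(4) = 1
σ(2) = 1 → σ⁻¹(1) = 2
σ(3) = 2 → σ⁻¹(2) = 3
σ(4) = 3 → σ⁻¹(3) = 4

σ⁻¹ = [2 3 4 1]


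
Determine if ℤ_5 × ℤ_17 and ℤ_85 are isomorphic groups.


Comparing ℤ_5 × ℤ_17 and ℤ_85:
gcd(5,17) = 1, so ℤ_5 × ℤ_17 ≅ ℤ_85 (CRT)

Yes, ℤ_5 × ℤ_17 ≅ ℤ_85


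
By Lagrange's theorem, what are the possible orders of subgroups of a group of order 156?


Lagrange's theorem: |H| divides |G|
|G| = 156
Divisors of 156: 1, 2, 3, 4, 6, 12, 13, 26, 39, 52, 78, 156

Possible subgroup orders: {1, 2, 3, 4, 6, 12, 13, 26, 39, 52, 78, 156}


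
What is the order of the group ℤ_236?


ℤ_n has n elements.

|ℤ_236| = 236


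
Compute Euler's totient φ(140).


Factor n: 140 = 2^2 × 5 × 7
φ(n) = n · ∏(1 - 1/p) over distinct primes p | n
φ(140) = 140 · (1 - 1/2) · (1 - 1/5) · (1 - 1/7) = 48

φ(140) = 48


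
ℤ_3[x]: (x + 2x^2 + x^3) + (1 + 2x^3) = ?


Add coefficients mod 3:
x^0: 0 + 1 = 1 (mod 3)
x^1: 1 + 0 = 1 (mod 3)
x^2: 2 + 0 = 2 (mod 3)
x^3: 1 + 2 = 0 (mod 3)
Result: 1 + x + 2x^2

f + g = 1 + x + 2x^2


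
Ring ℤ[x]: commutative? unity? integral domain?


Polynomial ring over ℤ (an integral domain) is a commutative integral domain with unity 1
Commutative: Yes
Integral domain: Yes
Has unity: Yes

ℤ[x]: Commutative=Yes, Unity=Yes


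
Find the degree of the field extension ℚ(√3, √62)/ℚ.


[ℚ(√3,√62):ℚ] = [ℚ(√3,√62):ℚ(√3)]·[ℚ(√3):ℚ] = 2·2 = 4

[ℚ(√3, √62)/ℚ] = 4


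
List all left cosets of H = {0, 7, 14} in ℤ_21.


H = {0, 7, 14}, |H| = 3
Number of cosets = |G|/|H| = 21/3 = 7
0 + H = {0, 7, 14}
1 + H = {1, 8, 15}
2 + H = {2, 9, 16}
3 + H = {3, 10, 17}
4 + H = {4, 11, 18}
5 + H = {5, 12, 19}
6 + H = {6, 13, 20}

Cosets: 0+H={0,7,14}; 1+H={1,8,15}; 2+H={2,9,16}; 3+H={3,10,17}; 4+H={4,11,18}; 5+H={5,12,19}; 6+H={6,13,20}


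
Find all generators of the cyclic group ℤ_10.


g generates ℤ_n iff gcd(g,n) = 1
Checking each g ∈ {1,...,9}:
gcd(1,10) = 1
gcd(2,10) = 2
gcd(3,10) = 1
gcd(4,10) = 2
gcd(5,10) = 5
gcd(6,10) = 2
gcd(7,10) = 1
gcd(8,10) = 2
gcd(9,10) = 1
Generators: {1, 3, 7, 9}
Number of generators = φ(10) = 4

Generators of ℤ_10 = {1, 3, 7, 9}


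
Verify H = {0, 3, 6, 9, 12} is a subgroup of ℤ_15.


Subgroup test for H = {0, 3, 6, 9, 12} in (ℤ_15, +):
(1) 0 ∈ H? Yes
(2) Closure: for all a,b ∈ H, (a+b) mod 15 ∈ H? Yes
(3) Inverses: for all a ∈ H, -a mod 15 ∈ H? Yes

Yes, H is a subgroup of ℤ_15


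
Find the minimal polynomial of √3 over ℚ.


√3 satisfies x² - 3 = 0, irreducible over ℚ since 3 is squarefree

Minimal polynomial: x² - 3


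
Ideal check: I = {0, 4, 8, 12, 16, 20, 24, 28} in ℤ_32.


Check ideal conditions for I = {0, 4, 8, 12, 16, 20, 24, 28} in ℤ_32:
(1) I is an additive subgroup? Yes
(2) For r ∈ ℤ_32 and a ∈ I: r·a ∈ I? Yes

Yes, I is an ideal of ℤ_32


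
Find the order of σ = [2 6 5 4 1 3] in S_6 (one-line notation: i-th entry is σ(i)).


Cycle decomposition: (1 2 6 3 5)
Cycle lengths: 5
Order = lcm(5) = 5

ord(σ) = 5


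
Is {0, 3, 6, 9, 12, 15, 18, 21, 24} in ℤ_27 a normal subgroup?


H = {0, 3, 6, 9, 12, 15, 18, 21, 24} in ℤ_27
ℤ_27 is abelian; every subgroup of an abelian group is normal

Yes, normal subgroup


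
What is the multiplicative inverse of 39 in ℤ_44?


Use the extended Euclidean algorithm to write 1 = 39·s + 44·t; then s mod 44 is the inverse.
Euclidean algorithm:
  39 = 0·44 + 39
  44 = 1·39 + 5
  39 = 7·5 + 4
  5 = 1·4 + 1
  4 = 4·1 + 0
gcd(39,44) = 1
Back-substitution gives: 39·(-9) + 44·(8) = 1
So 39⁻¹ ≡ -9 ≡ 35 (mod 44)
Check: 39 × 35 = 1365 ≡ 1 (mod 44) ✓

39⁻¹ ≡ 35 (mod 44)


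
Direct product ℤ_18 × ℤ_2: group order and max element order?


|ℤ_18 × ℤ_2| = 18 × 2 = 36
Max element order = lcm(18,2) = 18
Cyclic? No (gcd=2)

|ℤ_18×ℤ_2| = 36, max element order = 18


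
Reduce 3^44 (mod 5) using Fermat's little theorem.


Fermat's little theorem: if p is prime and gcd(a,p)=1, then a^(p-1) ≡ 1 (mod p)
p = 5 is prime, gcd(3,5) = 1
Reduce exponent: 44 mod 4 = 0
So 3^44 ≡ 3^0 (mod 5)
3^0 = 1

3^44 ≡ 1 (mod 5)


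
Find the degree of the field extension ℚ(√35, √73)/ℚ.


[ℚ(√35,√73):ℚ] = [ℚ(√35,√73):ℚ(√35)]·[ℚ(√35):ℚ] = 2·2 = 4

[ℚ(√35, √73)/ℚ] = 4


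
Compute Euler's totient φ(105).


Factor n: 105 = 3 × 5 × 7
φ(n) = n · ∏(1 - 1/p) over distinct primes p | n
φ(105) = 105 · (1 - 1/3) · (1 - 1/5) · (1 - 1/7) = 48

φ(105) = 48


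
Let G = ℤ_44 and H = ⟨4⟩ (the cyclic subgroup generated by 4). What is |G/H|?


|⟨4⟩| = n / gcd(4, 44) = 44 / 4 = 11
H is normal (ℤ_44 is abelian).
|G/H| = |G| / |H| = 44 / 11 = 4

|G/H| = 4


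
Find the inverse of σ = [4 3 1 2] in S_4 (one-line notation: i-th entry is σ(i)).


To find σ⁻¹, swap domain and range:
σ(1) = 4 → σ⁻¹(4) = 1
σ(2) = 3 → σ⁻¹(3) = 2
σ(3) = 1 → σ⁻¹(1) = 3
σ(4) = 2 → σ⁻¹(2) = 4

σ⁻¹ = [3 4 2 1]


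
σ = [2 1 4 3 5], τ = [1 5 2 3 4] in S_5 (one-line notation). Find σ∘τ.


σ∘τ: apply τ first, then σ
1 →τ 1 →σ 2
2 →τ 5 →σ 5
3 →τ 2 →σ 1
4 →τ 3 →σ 4
5 →τ 4 →σ 3

σ∘τ = [2 5 1 4 3]


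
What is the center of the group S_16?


Z(G) = {g ∈ G | gx = xg for all x ∈ G}
S_n is non-abelian for n ≥ 3; Z(S_16) is trivial

Z(S_16) = {e}


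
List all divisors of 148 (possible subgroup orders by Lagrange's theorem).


Lagrange's theorem: |H| divides |G|
|G| = 148
Divisors of 148: 1, 2, 4, 37, 74, 148

Possible subgroup orders: {1, 2, 4, 37, 74, 148}


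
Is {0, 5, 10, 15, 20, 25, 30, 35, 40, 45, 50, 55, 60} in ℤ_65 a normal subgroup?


H = {0, 5, 10, 15, 20, 25, 30, 35, 40, 45, 50, 55, 60} in ℤ_65
ℤ_65 is abelian; every subgroup of an abelian group is normal

Yes, normal subgroup


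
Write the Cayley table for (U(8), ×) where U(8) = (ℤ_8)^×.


Elements: {1, 3, 5, 7}
Operation: multiplication mod 8
Entry (a, b) = (a × b) mod 8

Cayley table:
  | 1 | 3 | 5 | 7
1 | 1 | 3 | 5 | 7
3 | 3 | 1 | 7 | 5
5 | 5 | 7 | 1 | 3
7 | 7 | 5 | 3 | 1


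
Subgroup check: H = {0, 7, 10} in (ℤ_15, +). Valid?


Subgroup test for H = {0, 7, 10} in (ℤ_15, +):
(1) 0 ∈ H? Yes
(2) Closure: for all a,b ∈ H, (a+b) mod 15 ∈ H? No  [counterexample: 7 + 7 = 14 ∉ H]
(3) Inverses: for all a ∈ H, -a mod 15 ∈ H? No

No, H is not a subgroup of ℤ_15


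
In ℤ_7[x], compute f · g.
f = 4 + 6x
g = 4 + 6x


Expand and collect like terms; reduce coefficients mod 7:
x^0: 4·4 = 16 ≡ 2 (mod 7)
x^1: 4·6 + 6·4 = 48 ≡ 6 (mod 7)
x^2: 6·6 = 36 ≡ 1 (mod 7)
Result: 2 + 6x + x^2

f · g = 2 + 6x + x^2


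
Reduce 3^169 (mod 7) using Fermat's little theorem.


Fermat's little theorem: if p is prime and gcd(a,p)=1, then a^(p-1) ≡ 1 (mod p)
p = 7 is prime, gcd(3,7) = 1
Reduce exponent: 169 mod 6 = 1
So 3^169 ≡ 3^1 (mod 7)
3^1 mod 7 = 3

3^169 ≡ 3 (mod 7)


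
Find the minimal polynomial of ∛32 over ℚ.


∛32 satisfies x³ - 32 = 0, irreducible over ℚ (no rational root; 32 is not a perfect cube)

Minimal polynomial: x³ - 32


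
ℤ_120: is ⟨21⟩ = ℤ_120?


g generates ℤ_n iff gcd(g, n) = 1
gcd(21, 120) = 3
Since gcd = 3 ≠ 1, ⟨21⟩ has order 40 < 120, so 21 is not a generator.

No, 21 does not generate ℤ_120


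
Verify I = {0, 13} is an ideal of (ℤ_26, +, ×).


Check ideal conditions for I = {0, 13} in ℤ_26:
(1) I is an additive subgroup? Yes
(2) For r ∈ ℤ_26 and a ∈ I: r·a ∈ I? Yes

Yes, I is an ideal of ℤ_26


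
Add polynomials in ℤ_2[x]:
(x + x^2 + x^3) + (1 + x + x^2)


Add coefficients mod 2:
x^0: 0 + 1 = 1 (mod 2)
x^1: 1 + 1 = 0 (mod 2)
x^2: 1 + 1 = 0 (mod 2)
x^3: 1 + 0 = 1 (mod 2)
Result: 1 + x^3

f + g = 1 + x^3


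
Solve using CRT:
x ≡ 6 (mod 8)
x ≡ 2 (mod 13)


m₁ = 8, m₂ = 13, gcd = 1, so CRT applies. M = m₁·m₂ = 104
Let M₁ = M/m₁ = 13, M₂ = M/m₂ = 8
Find y₁ ≡ M₁⁻¹ (mod m₁): 13⁻¹ ≡ 5 (mod 8)
Find y₂ ≡ M₂⁻¹ (mod m₂): 8⁻¹ ≡ 5 (mod 13)
x = a₁·M₁·y₁ + a₂·M₂·y₂ = 6·13·5 + 2·8·5 = 470
Reduce mod 104: x ≡ 54
Check: 54 mod 8 = 6 ✓, 54 mod 13 = 2 ✓

x ≡ 54 (mod 104)


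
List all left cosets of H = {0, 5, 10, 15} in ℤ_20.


H = {0, 5, 10, 15}, |H| = 4
Number of cosets = |G|/|H| = 20/4 = 5
0 + H = {0, 5, 10, 15}
1 + H = {1, 6, 11, 16}
2 + H = {2, 7, 12, 17}
3 + H = {3, 8, 13, 18}
4 + H = {4, 9, 14, 19}

Cosets: 0+H={0,5,10,15}; 1+H={1,6,11,16}; 2+H={2,7,12,17}; 3+H={3,8,13,18}; 4+H={4,9,14,19}


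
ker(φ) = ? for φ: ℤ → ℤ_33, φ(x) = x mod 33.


Kernel = preimage of identity
ker(φ) = {x ∈ ℤ : x ≡ 0 (mod 33)} = 33ℤ = {0, ±33, ±66, ...}

ker(φ) = 33ℤ


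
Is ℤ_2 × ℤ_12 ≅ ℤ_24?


Comparing ℤ_2 × ℤ_12 and ℤ_24:
gcd(2,12) = 2 ≠ 1. Max element order in ℤ_2×ℤ_12 is lcm(2,12) = 12 < 24, so it has no element of order 24

No, ℤ_2 × ℤ_12 ≇ ℤ_24


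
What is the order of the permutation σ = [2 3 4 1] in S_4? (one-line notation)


Cycle decomposition: (1 2 3 4)
Cycle lengths: 4
Order = lcm(4) = 4

ord(σ) = 4


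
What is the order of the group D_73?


|D_n| = 2n (n rotations and n reflections)
|D_73| = 2×73 = 146

|D_73| = 146


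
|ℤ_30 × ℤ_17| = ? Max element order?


|ℤ_30 × ℤ_17| = 30 × 17 = 510
Max element order = lcm(30,17) = 510
Cyclic? Yes (gcd=1)

|ℤ_30×ℤ_17| = 510, max element order = 510


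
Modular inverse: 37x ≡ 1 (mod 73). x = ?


Use the extended Euclidean algorithm to write 1 = 37·s + 73·t; then s mod 73 is the inverse.
Euclidean algorithm:
  37 = 0·73 + 37
  73 = 1·37 + 36
  37 = 1·36 + 1
  36 = 36·1 + 0
gcd(37,73) = 1
Back-substitution gives: 37·(2) + 73·(-1) = 1
So 37⁻¹ ≡ 2 ≡ 2 (mod 73)
Check: 37 × 2 = 74 ≡ 1 (mod 73) ✓

37⁻¹ ≡ 2 (mod 73)


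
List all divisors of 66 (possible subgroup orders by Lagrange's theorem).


Lagrange's theorem: |H| divides |G|
|G| = 66
Divisors of 66: 1, 2, 3, 6, 11, 22, 33, 66

Possible subgroup orders: {1, 2, 3, 6, 11, 22, 33, 66}


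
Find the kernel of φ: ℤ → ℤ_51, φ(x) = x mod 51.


Kernel = preimage of identity
ker(φ) = {x ∈ ℤ : x ≡ 0 (mod 51)} = 51ℤ = {0, ±51, ±102, ...}

ker(φ) = 51ℤ


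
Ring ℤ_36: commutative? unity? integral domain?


ℤ_36 is a commutative ring with unity 1; 36 = 2×18 is composite, so 2·18 ≡ 0 gives zero divisors (not an integral domain)
Commutative: Yes
Integral domain: No
Has unity: Yes

ℤ_36: Commutative=Yes, Unity=Yes


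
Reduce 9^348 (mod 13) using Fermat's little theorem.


Fermat's little theorem: if p is prime and gcd(a,p)=1, then a^(p-1) ≡ 1 (mod p)
p = 13 is prime, gcd(9,13) = 1
Reduce exponent: 348 mod 12 = 0
So 9^348 ≡ 9^0 (mod 13)
9^0 = 1

9^348 ≡ 1 (mod 13)


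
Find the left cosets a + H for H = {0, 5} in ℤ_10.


H = {0, 5}, |H| = 2
Number of cosets = |G|/|H| = 10/2 = 5
0 + H = {0, 5}
1 + H = {1, 6}
2 + H = {2, 7}
3 + H = {3, 8}
4 + H = {4, 9}

Cosets: 0+H={0,5}; 1+H={1,6}; 2+H={2,7}; 3+H={3,8}; 4+H={4,9}


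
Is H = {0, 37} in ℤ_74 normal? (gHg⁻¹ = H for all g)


H = {0, 37} in ℤ_74
ℤ_74 is abelian; every subgroup of an abelian group is normal

Yes, normal subgroup


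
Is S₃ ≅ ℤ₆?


Comparing S₃ and ℤ₆:
S₃ is non-abelian, ℤ₆ is abelian

No, S₃ ≇ ℤ₆


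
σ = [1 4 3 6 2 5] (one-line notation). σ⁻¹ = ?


To find σ⁻¹, swap domain and range:
σ(1) = 1 → σ⁻¹(1) = 1
σ(2) = 4 → σ⁻¹(4) = 2
σ(3) = 3 → σ⁻¹(3) = 3
σ(4) = 6 → σ⁻¹(6) = 4
σ(5) = 2 → σ⁻¹(2) = 5
σ(6) = 5 → σ⁻¹(5) = 6

σ⁻¹ = [1 5 3 2 6 4]


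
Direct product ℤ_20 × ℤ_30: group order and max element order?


|ℤ_20 × ℤ_30| = 20 × 30 = 600
Max element order = lcm(20,30) = 60
Cyclic? No (gcd=10)

|ℤ_20×ℤ_30| = 600, max element order = 60


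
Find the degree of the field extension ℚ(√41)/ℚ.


√41 has minimal polynomial x² - 41 (irreducible over ℚ since 41 is squarefree)

[ℚ(√41)/ℚ] = 2


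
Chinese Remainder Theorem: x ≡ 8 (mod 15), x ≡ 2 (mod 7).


m₁ = 15, m₂ = 7, gcd = 1, so CRT applies. M = m₁·m₂ = 105
Let M₁ = M/m₁ = 7, M₂ = M/m₂ = 15
Find y₁ ≡ M₁⁻¹ (mod m₁): 7⁻¹ ≡ 13 (mod 15)
Find y₂ ≡ M₂⁻¹ (mod m₂): 15⁻¹ ≡ 1 (mod 7)
x = a₁·M₁·y₁ + a₂·M₂·y₂ = 8·7·13 + 2·15·1 = 758
Reduce mod 105: x ≡ 23
Check: 23 mod 15 = 8 ✓, 23 mod 7 = 2 ✓

x ≡ 23 (mod 105)


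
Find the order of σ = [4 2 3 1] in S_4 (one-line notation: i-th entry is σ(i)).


Cycle decomposition: (1 4)
Cycle lengths: 2
Order = lcm(2) = 2

ord(σ) = 2


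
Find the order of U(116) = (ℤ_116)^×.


U(n) is the group of units mod n; |U(n)| = φ(n)
|U(116)| = φ(116) = 56

|U(116) = (ℤ_116)^×| = 56


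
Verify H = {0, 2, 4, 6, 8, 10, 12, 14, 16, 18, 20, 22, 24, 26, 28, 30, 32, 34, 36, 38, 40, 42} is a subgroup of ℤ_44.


Subgroup test for H = {0, 2, 4, 6, 8, 10, 12, 14, 16, 18, 20, 22, 24, 26, 28, 30, 32, 34, 36, 38, 40, 42} in (ℤ_44, +):
(1) 0 ∈ H? Yes
(2) Closure: for all a,b ∈ H, (a+b) mod 44 ∈ H? Yes
(3) Inverses: for all a ∈ H, -a mod 44 ∈ H? Yes

Yes, H is a subgroup of ℤ_44


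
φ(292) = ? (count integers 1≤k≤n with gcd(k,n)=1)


Factor n: 292 = 2^2 × 73
φ(n) = n · ∏(1 - 1/p) over distinct primes p | n
φ(292) = 292 · (1 - 1/2) · (1 - 1/73) = 144

φ(292) = 144


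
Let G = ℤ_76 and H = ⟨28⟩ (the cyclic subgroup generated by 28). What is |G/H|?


|⟨28⟩| = n / gcd(28, 76) = 76 / 4 = 19
H is normal (ℤ_76 is abelian).
|G/H| = |G| / |H| = 76 / 19 = 4

|G/H| = 4


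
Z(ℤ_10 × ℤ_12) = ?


Z(G) = {g ∈ G | gx = xg for all x ∈ G}
Direct product of abelian groups is abelian, so Z(G) = G

Z(ℤ_10 × ℤ_12) = ℤ_10 × ℤ_12


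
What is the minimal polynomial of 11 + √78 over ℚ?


Let α = 11 + √78. Then α - 11 = √78, so (α - 11)² = 78, giving α² - 22α + 43 = 0. Degree 2 and α ∉ ℚ, so this is the minimal polynomial.

Minimal polynomial: x² - 22x + 43


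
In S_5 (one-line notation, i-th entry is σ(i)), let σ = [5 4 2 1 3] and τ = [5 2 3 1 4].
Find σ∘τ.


σ∘τ: apply τ first, then σ
1 →τ 5 →σ 3
2 →τ 2 →σ 4
3 →τ 3 →σ 2
4 →τ 1 →σ 5
5 →τ 4 →σ 1

σ∘τ = [3 4 2 5 1]


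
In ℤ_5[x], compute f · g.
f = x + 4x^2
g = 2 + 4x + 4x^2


Expand and collect like terms; reduce coefficients mod 5:
x^0: 0·2 = 0 ≡ 0 (mod 5)
x^1: 0·4 + 1·2 = 2 ≡ 2 (mod 5)
x^2: 0·4 + 1·4 + 4·2 = 12 ≡ 2 (mod 5)
x^3: 1·4 + 4·4 = 20 ≡ 0 (mod 5)
x^4: 4·4 = 16 ≡ 1 (mod 5)
Result: 2x + 2x^2 + x^4

f · g = 2x + 2x^2 + x^4


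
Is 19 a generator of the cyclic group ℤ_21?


g generates ℤ_n iff gcd(g, n) = 1
gcd(19, 21) = 1
Since gcd = 1, 19 is a generator.

Yes, 19 generates ℤ_21


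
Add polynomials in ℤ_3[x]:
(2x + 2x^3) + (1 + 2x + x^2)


Add coefficients mod 3:
x^0: 0 + 1 = 1 (mod 3)
x^1: 2 + 2 = 1 (mod 3)
x^2: 0 + 1 = 1 (mod 3)
x^3: 2 + 0 = 2 (mod 3)
Result: 1 + x + x^2 + 2x^3

f + g = 1 + x + x^2 + 2x^3


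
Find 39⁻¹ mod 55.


Use the extended Euclidean algorithm to write 1 = 39·s + 55·t; then s mod 55 is the inverse.
Euclidean algorithm:
  39 = 0·55 + 39
  55 = 1·39 + 16
  39 = 2·16 + 7
  16 = 2·7 + 2
  7 = 3·2 + 1
  2 = 2·1 + 0
gcd(39,55) = 1
Back-substitution gives: 39·(24) + 55·(-17) = 1
So 39⁻¹ ≡ 24 ≡ 24 (mod 55)
Check: 39 × 24 = 936 ≡ 1 (mod 55) ✓

39⁻¹ ≡ 24 (mod 55)


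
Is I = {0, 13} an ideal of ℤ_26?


Check ideal conditions for I = {0, 13} in ℤ_26:
(1) I is an additive subgroup? Yes
(2) For r ∈ ℤ_26 and a ∈ I: r·a ∈ I? Yes

Yes, I is an ideal of ℤ_26


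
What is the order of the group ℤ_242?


ℤ_n has n elements.

|ℤ_242| = 242


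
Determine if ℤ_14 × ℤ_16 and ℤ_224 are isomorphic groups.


Comparing ℤ_14 × ℤ_16 and ℤ_224:
gcd(14,16) = 2 ≠ 1. Max element order in ℤ_14×ℤ_16 is lcm(14,16) = 112 < 224, so it has no element of order 224

No, ℤ_14 × ℤ_16 ≇ ℤ_224


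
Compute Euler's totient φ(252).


Factor n: 252 = 2^2 × 3^2 × 7
φ(n) = n · ∏(1 - 1/p) over distinct primes p | n
φ(252) = 252 · (1 - 1/2) · (1 - 1/3) · (1 - 1/7) = 72

φ(252) = 72


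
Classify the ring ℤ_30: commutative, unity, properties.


ℤ_30 is a commutative ring with unity 1; 30 = 2×15 is composite, so 2·15 ≡ 0 gives zero divisors (not an integral domain)
Commutative: Yes
Integral domain: No
Has unity: Yes

ℤ_30: Commutative=Yes, Unity=Yes


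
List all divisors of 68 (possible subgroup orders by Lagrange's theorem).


Lagrange's theorem: |H| divides |G|
|G| = 68
Divisors of 68: 1, 2, 4, 17, 34, 68

Possible subgroup orders: {1, 2, 4, 17, 34, 68}


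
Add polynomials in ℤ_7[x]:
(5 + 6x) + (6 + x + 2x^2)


Add coefficients mod 7:
x^0: 5 + 6 = 4 (mod 7)
x^1: 6 + 1 = 0 (mod 7)
x^2: 0 + 2 = 2 (mod 7)
Result: 4 + 2x^2

f + g = 4 + 2x^2


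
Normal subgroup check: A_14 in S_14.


H = A_14 in S_14
A_14 has index 2 in S_14, and every subgroup of index 2 is normal

Yes, normal subgroup


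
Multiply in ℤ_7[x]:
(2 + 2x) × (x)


Expand and collect like terms; reduce coefficients mod 7:
x^0: 2·0 = 0 ≡ 0 (mod 7)
x^1: 2·1 + 2·0 = 2 ≡ 2 (mod 7)
x^2: 2·1 = 2 ≡ 2 (mod 7)
Result: 2x + 2x^2

f · g = 2x + 2x^2


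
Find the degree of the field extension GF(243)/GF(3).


GF(243) = GF(3^5), so the extension degree is 5

[GF(243)/GF(3)] = 5


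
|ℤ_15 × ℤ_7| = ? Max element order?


|ℤ_15 × ℤ_7| = 15 × 7 = 105
Max element order = lcm(15,7) = 105
Cyclic? Yes (gcd=1)

|ℤ_15×ℤ_7| = 105, max element order = 105


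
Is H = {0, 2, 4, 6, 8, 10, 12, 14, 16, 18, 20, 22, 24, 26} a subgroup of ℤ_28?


Subgroup test for H = {0, 2, 4, 6, 8, 10, 12, 14, 16, 18, 20, 22, 24, 26} in (ℤ_28, +):
(1) 0 ∈ H? Yes
(2) Closure: for all a,b ∈ H, (a+b) mod 28 ∈ H? Yes
(3) Inverses: for all a ∈ H, -a mod 28 ∈ H? Yes

Yes, H is a subgroup of ℤ_28


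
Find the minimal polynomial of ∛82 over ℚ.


∛82 satisfies x³ - 82 = 0, irreducible over ℚ (no rational root; 82 is not a perfect cube)

Minimal polynomial: x³ - 82


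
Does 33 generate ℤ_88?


g generates ℤ_n iff gcd(g, n) = 1
gcd(33, 88) = 11
Since gcd = 11 ≠ 1, ⟨33⟩ has order 8 < 88, so 33 is not a generator.

No, 33 does not generate ℤ_88


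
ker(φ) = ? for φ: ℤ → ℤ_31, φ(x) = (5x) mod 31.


Kernel = preimage of identity
ker(φ) = {x ∈ ℤ : 5x ≡ 0 (mod 31)}. gcd(5,31) = 1, so 5x ≡ 0 (mod 31) ⟺ x ≡ 0 (mod 31/1 = 31). Hence ker(φ) = 31ℤ

ker(φ) = 31ℤ


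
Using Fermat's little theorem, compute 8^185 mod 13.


Fermat's little theorem: if p is prime and gcd(a,p)=1, then a^(p-1) ≡ 1 (mod p)
p = 13 is prime, gcd(8,13) = 1
Reduce exponent: 185 mod 12 = 5
So 8^185 ≡ 8^5 (mod 13)
8^5 mod 13 = 8

8^185 ≡ 8 (mod 13)


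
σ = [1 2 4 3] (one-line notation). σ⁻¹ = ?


To find σ⁻¹, swap domain and range:
σ(1) = 1 → σ⁻¹(1) = 1
σ(2) = 2 → σ⁻¹(2) = 2
σ(3) = 4 → σ⁻¹(4) = 3
σ(4) = 3 → σ⁻¹(3) = 4

σ⁻¹ = [1 2 4 3]


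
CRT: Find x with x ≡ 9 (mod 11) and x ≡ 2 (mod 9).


m₁ = 11, m₂ = 9, gcd = 1, so CRT applies. M = m₁·m₂ = 99
Let M₁ = M/m₁ = 9, M₂ = M/m₂ = 11
Find y₁ ≡ M₁⁻¹ (mod m₁): 9⁻¹ ≡ 5 (mod 11)
Find y₂ ≡ M₂⁻¹ (mod m₂): 11⁻¹ ≡ 5 (mod 9)
x = a₁·M₁·y₁ + a₂·M₂·y₂ = 9·9·5 + 2·11·5 = 515
Reduce mod 99: x ≡ 20
Check: 20 mod 11 = 9 ✓, 20 mod 9 = 2 ✓

x ≡ 20 (mod 99)


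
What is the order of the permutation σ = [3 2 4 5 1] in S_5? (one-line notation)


Cycle decomposition: (1 3 4 5)
Cycle lengths: 4
Order = lcm(4) = 4

ord(σ) = 4


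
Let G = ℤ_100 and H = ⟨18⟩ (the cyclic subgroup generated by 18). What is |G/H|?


|⟨18⟩| = n / gcd(18, 100) = 100 / 2 = 50
H is normal (ℤ_100 is abelian).
|G/H| = |G| / |H| = 100 / 50 = 2

|G/H| = 2


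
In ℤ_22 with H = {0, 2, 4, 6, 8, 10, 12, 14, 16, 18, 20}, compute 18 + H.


18 + H = {18 + h (mod 22) : h ∈ H}
18+0=18, 18+2=20, 18+4=0, 18+6=2, 18+8=4, 18+10=6, 18+12=8, 18+14=10, 18+16=12, 18+18=14, 18+20=16
18 + H = {0, 2, 4, 6, 8, 10, 12, 14, 16, 18, 20} = 0 + H

18 + H = {0, 2, 4, 6, 8, 10, 12, 14, 16, 18, 20}


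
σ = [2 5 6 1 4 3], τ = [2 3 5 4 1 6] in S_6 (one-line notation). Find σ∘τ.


σ∘τ: apply τ first, then σ
1 →τ 2 →σ 5
2 →τ 3 →σ 6
3 →τ 5 →σ 4
4 →τ 4 →σ 1
5 →τ 1 →σ 2
6 →τ 6 →σ 3

σ∘τ = [5 6 4 1 2 3]


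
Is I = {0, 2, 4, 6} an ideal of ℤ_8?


Check ideal conditions for I = {0, 2, 4, 6} in ℤ_8:
(1) I is an additive subgroup? Yes
(2) For r ∈ ℤ_8 and a ∈ I: r·a ∈ I? Yes

Yes, I is an ideal of ℤ_8


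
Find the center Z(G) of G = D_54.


Z(G) = {g ∈ G | gx = xg for all x ∈ G}
For even n, Z(D_n) = {e, r^(n/2)}: the 180° rotation r^27 commutes with every reflection and rotation

Z(D_54) = {e, r^27}


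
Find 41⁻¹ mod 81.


Use the extended Euclidean algorithm to write 1 = 41·s + 81·t; then s mod 81 is the inverse.
Euclidean algorithm:
  41 = 0·81 + 41
  81 = 1·41 + 40
  41 = 1·40 + 1
  40 = 40·1 + 0
gcd(41,81) = 1
Back-substitution gives: 41·(2) + 81·(-1) = 1
So 41⁻¹ ≡ 2 ≡ 2 (mod 81)
Check: 41 × 2 = 82 ≡ 1 (mod 81) ✓

41⁻¹ ≡ 2 (mod 81)


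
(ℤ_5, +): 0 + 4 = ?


Operation: addition mod 5
0 + 4 = (a + b) mod 5 with a = 0, b = 4

0 + 4 = 4


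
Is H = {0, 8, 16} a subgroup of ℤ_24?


Subgroup test for H = {0, 8, 16} in (ℤ_24, +):
(1) 0 ∈ H? Yes
(2) Closure: for all a,b ∈ H, (a+b) mod 24 ∈ H? Yes
(3) Inverses: for all a ∈ H, -a mod 24 ∈ H? Yes

Yes, H is a subgroup of ℤ_24


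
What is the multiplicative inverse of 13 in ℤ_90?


Use the extended Euclidean algorithm to write 1 = 13·s + 90·t; then s mod 90 is the inverse.
Euclidean algorithm:
  13 = 0·90 + 13
  90 = 6·13 + 12
  13 = 1·12 + 1
  12 = 12·1 + 0
gcd(13,90) = 1
Back-substitution gives: 13·(7) + 90·(-1) = 1
So 13⁻¹ ≡ 7 ≡ 7 (mod 90)
Check: 13 × 7 = 91 ≡ 1 (mod 90) ✓

13⁻¹ ≡ 7 (mod 90)


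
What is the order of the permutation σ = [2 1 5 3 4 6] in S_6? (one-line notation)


Cycle decomposition: (1 2) (3 5 4)
Cycle lengths: 2, 3
Order = lcm(2, 3) = 6

ord(σ) = 6


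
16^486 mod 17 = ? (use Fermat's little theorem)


Fermat's little theorem: if p is prime and gcd(a,p)=1, then a^(p-1) ≡ 1 (mod p)
p = 17 is prime, gcd(16,17) = 1
Reduce exponent: 486 mod 16 = 6
So 16^486 ≡ 16^6 (mod 17)
16^6 mod 17 = 1

16^486 ≡ 1 (mod 17)


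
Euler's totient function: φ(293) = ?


Factor n: 293 = 293
φ(n) = n · ∏(1 - 1/p) over distinct primes p | n
φ(293) = 293 · (1 - 1/293) = 292

φ(293) = 292


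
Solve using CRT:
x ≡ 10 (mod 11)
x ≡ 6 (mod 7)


m₁ = 11, m₂ = 7, gcd = 1, so CRT applies. M = m₁·m₂ = 77
Let M₁ = M/m₁ = 7, M₂ = M/m₂ = 11
Find y₁ ≡ M₁⁻¹ (mod m₁): 7⁻¹ ≡ 8 (mod 11)
Find y₂ ≡ M₂⁻¹ (mod m₂): 11⁻¹ ≡ 2 (mod 7)
x = a₁·M₁·y₁ + a₂·M₂·y₂ = 10·7·8 + 6·11·2 = 692
Reduce mod 77: x ≡ 76
Check: 76 mod 11 = 10 ✓, 76 mod 7 = 6 ✓

x ≡ 76 (mod 77)


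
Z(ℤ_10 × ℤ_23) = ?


Z(G) = {g ∈ G | gx = xg for all x ∈ G}
Direct product of abelian groups is abelian, so Z(G) = G

Z(ℤ_10 × ℤ_23) = ℤ_10 × ℤ_23


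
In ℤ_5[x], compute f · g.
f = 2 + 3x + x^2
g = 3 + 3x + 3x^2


Expand and collect like terms; reduce coefficients mod 5:
x^0: 2·3 = 6 ≡ 1 (mod 5)
x^1: 2·3 + 3·3 = 15 ≡ 0 (mod 5)
x^2: 2·3 + 3·3 + 1·3 = 18 ≡ 3 (mod 5)
x^3: 3·3 + 1·3 = 12 ≡ 2 (mod 5)
x^4: 1·3 = 3 ≡ 3 (mod 5)
Result: 1 + 3x^2 + 2x^3 + 3x^4

f · g = 1 + 3x^2 + 2x^3 + 3x^4


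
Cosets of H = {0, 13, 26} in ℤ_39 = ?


H = {0, 13, 26}, |H| = 3
Number of cosets = |G|/|H| = 39/3 = 13
0 + H = {0, 13, 26}
1 + H = {1, 14, 27}
2 + H = {2, 15, 28}
3 + H = {3, 16, 29}
4 + H = {4, 17, 30}
5 + H = {5, 18, 31}
6 + H = {6, 19, 32}
7 + H = {7, 20, 33}
8 + H = {8, 21, 34}
9 + H = {9, 22, 35}
10 + H = {10, 23, 36}
11 + H = {11, 24, 37}
12 + H = {12, 25, 38}

Cosets: 0+H={0,13,26}; 1+H={1,14,27}; 2+H={2,15,28}; 3+H={3,16,29}; 4+H={4,17,30}; 5+H={5,18,31}; 6+H={6,19,32}; 7+H={7,20,33}; 8+H={8,21,34}; 9+H={9,22,35}; 10+H={10,23,36}; 11+H={11,24,37}; 12+H={12,25,38}


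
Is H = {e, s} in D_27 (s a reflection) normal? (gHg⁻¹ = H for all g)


H = {e, s} in D_27 (s a reflection)
r·s·r⁻¹ = sr⁻² ≠ s for n ≥ 3, so {e, s} is not closed under conjugation

No, not a normal subgroup


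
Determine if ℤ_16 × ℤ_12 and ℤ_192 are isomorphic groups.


Comparing ℤ_16 × ℤ_12 and ℤ_192:
gcd(16,12) = 4 ≠ 1. Max element order in ℤ_16×ℤ_12 is lcm(16,12) = 48 < 192, so it has no element of order 192

No, ℤ_16 × ℤ_12 ≇ ℤ_192


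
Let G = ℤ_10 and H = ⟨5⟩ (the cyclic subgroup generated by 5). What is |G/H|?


|⟨5⟩| = n / gcd(5, 10) = 10 / 5 = 2
H is normal (ℤ_10 is abelian).
|G/H| = |G| / |H| = 10 / 2 = 5

|G/H| = 5


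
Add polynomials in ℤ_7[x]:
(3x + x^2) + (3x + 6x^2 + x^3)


Add coefficients mod 7:
x^0: 0 + 0 = 0 (mod 7)
x^1: 3 + 3 = 6 (mod 7)
x^2: 1 + 6 = 0 (mod 7)
x^3: 0 + 1 = 1 (mod 7)
Result: 6x + x^3

f + g = 6x + x^3


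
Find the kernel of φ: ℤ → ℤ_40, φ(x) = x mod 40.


Kernel = preimage of identity
ker(φ) = {x ∈ ℤ : x ≡ 0 (mod 40)} = 40ℤ = {0, ±40, ±80, ...}

ker(φ) = 40ℤ


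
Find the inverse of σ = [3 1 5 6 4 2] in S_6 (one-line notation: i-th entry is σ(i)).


To find σ⁻¹, swap domain and range:
σ(1) = 3 → σ⁻¹(3) = 1
σ(2) = 1 → σ⁻¹(1) = 2
σ(3) = 5 → σ⁻¹(5) = 3
σ(4) = 6 → σ⁻¹(6) = 4
σ(5) = 4 → σ⁻¹(4) = 5
σ(6) = 2 → σ⁻¹(2) = 6

σ⁻¹ = [2 6 1 5 3 4]


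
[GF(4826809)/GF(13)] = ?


GF(4826809) = GF(13^6), so the extension degree is 6

[GF(4826809)/GF(13)] = 6


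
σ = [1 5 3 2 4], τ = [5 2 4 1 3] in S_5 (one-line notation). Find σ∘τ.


σ∘τ: apply τ first, then σ
1 →τ 5 →σ 4
2 →τ 2 →σ 5
3 →τ 4 →σ 2
4 →τ 1 →σ 1
5 →τ 3 →σ 3

σ∘τ = [4 5 2 1 3]


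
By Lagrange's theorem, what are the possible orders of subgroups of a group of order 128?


Lagrange's theorem: |H| divides |G|
|G| = 128
Divisors of 128: 1, 2, 4, 8, 16, 32, 64, 128

Possible subgroup orders: {1, 2, 4, 8, 16, 32, 64, 128}


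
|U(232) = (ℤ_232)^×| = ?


U(n) is the group of units mod n; |U(n)| = φ(n)
|U(232)| = φ(232) = 112

|U(232) = (ℤ_232)^×| = 112


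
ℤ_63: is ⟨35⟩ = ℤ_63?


g generates ℤ_n iff gcd(g, n) = 1
gcd(35, 63) = 7
Since gcd = 7 ≠ 1, ⟨35⟩ has order 9 < 63, so 35 is not a generator.

No, 35 does not generate ℤ_63


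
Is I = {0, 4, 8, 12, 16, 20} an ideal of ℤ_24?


Check ideal conditions for I = {0, 4, 8, 12, 16, 20} in ℤ_24:
(1) I is an additive subgroup? Yes
(2) For r ∈ ℤ_24 and a ∈ I: r·a ∈ I? Yes

Yes, I is an ideal of ℤ_24


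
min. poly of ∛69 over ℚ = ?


∛69 satisfies x³ - 69 = 0, irreducible over ℚ (no rational root; 69 is not a perfect cube)

Minimal polynomial: x³ - 69


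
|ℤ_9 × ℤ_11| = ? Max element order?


|ℤ_9 × ℤ_11| = 9 × 11 = 99
Max element order = lcm(9,11) = 99
Cyclic? Yes (gcd=1)

|ℤ_9×ℤ_11| = 99, max element order = 99


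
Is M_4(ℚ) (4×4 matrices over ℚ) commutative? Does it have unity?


Matrix multiplication is non-commutative for n ≥ 2; the identity matrix I is the unity; singular matrices give zero divisors, so not an integral domain
Commutative: No
Integral domain: No
Has unity: Yes

M_4(ℚ) (4×4 matrices over ℚ): Commutative=No, Unity=Yes


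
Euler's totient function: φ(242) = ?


Factor n: 242 = 2 × 11^2
φ(n) = n · ∏(1 - 1/p) over distinct primes p | n
φ(242) = 242 · (1 - 1/2) · (1 - 1/11) = 110

φ(242) = 110


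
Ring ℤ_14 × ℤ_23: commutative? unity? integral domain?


Direct product ring; commutative with unity (1,1); but (1,0)·(0,1) = (0,0) gives zero divisors, so not an integral domain
Commutative: Yes
Integral domain: No
Has unity: Yes

ℤ_14 × ℤ_23: Commutative=Yes, Unity=Yes


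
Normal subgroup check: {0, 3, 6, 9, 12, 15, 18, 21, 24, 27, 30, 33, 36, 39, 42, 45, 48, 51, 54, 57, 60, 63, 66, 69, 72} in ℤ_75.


H = {0, 3, 6, 9, 12, 15, 18, 21, 24, 27, 30, 33, 36, 39, 42, 45, 48, 51, 54, 57, 60, 63, 66, 69, 72} in ℤ_75
ℤ_75 is abelian; every subgroup of an abelian group is normal

Yes, normal subgroup


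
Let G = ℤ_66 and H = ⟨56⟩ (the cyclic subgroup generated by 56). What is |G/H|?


|⟨56⟩| = n / gcd(56, 66) = 66 / 2 = 33
H is normal (ℤ_66 is abelian).
|G/H| = |G| / |H| = 66 / 33 = 2

|G/H| = 2


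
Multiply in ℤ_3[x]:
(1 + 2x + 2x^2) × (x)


Expand and collect like terms; reduce coefficients mod 3:
x^0: 1·0 = 0 ≡ 0 (mod 3)
x^1: 1·1 + 2·0 = 1 ≡ 1 (mod 3)
x^2: 2·1 + 2·0 = 2 ≡ 2 (mod 3)
x^3: 2·1 = 2 ≡ 2 (mod 3)
Result: x + 2x^2 + 2x^3

f · g = x + 2x^2 + 2x^3


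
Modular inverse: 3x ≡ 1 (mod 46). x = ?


Use the extended Euclidean algorithm to write 1 = 3·s + 46·t; then s mod 46 is the inverse.
Euclidean algorithm:
  3 = 0·46 + 3
  46 = 15·3 + 1
  3 = 3·1 + 0
gcd(3,46) = 1
Back-substitution gives: 3·(-15) + 46·(1) = 1
So 3⁻¹ ≡ -15 ≡ 31 (mod 46)
Check: 3 × 31 = 93 ≡ 1 (mod 46) ✓

3⁻¹ ≡ 31 (mod 46)


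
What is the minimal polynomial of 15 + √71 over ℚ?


Let α = 15 + √71. Then α - 15 = √71, so (α - 15)² = 71, giving α² - 30α + 154 = 0. Degree 2 and α ∉ ℚ, so this is the minimal polynomial.

Minimal polynomial: x² - 30x + 154


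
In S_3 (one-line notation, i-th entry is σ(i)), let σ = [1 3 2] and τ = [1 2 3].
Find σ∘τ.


σ∘τ: apply τ first, then σ
1 →τ 1 →σ 1
2 →τ 2 →σ 3
3 →τ 3 →σ 2

σ∘τ = [1 3 2]


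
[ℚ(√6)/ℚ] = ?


√6 has minimal polynomial x² - 6 (irreducible over ℚ since 6 is squarefree)

[ℚ(√6)/ℚ] = 2


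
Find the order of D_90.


|D_n| = 2n (n rotations and n reflections)
|D_90| = 2×90 = 180

|D_90| = 180


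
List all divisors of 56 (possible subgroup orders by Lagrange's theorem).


Lagrange's theorem: |H| divides |G|
|G| = 56
Divisors of 56: 1, 2, 4, 7, 8, 14, 28, 56

Possible subgroup orders: {1, 2, 4, 7, 8, 14, 28, 56}


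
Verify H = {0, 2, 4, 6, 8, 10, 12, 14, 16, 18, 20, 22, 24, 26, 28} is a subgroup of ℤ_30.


Subgroup test for H = {0, 2, 4, 6, 8, 10, 12, 14, 16, 18, 20, 22, 24, 26, 28} in (ℤ_30, +):
(1) 0 ∈ H? Yes
(2) Closure: for all a,b ∈ H, (a+b) mod 30 ∈ H? Yes
(3) Inverses: for all a ∈ H, -a mod 30 ∈ H? Yes

Yes, H is a subgroup of ℤ_30


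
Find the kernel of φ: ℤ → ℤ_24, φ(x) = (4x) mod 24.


Kernel = preimage of identity
ker(φ) = {x ∈ ℤ : 4x ≡ 0 (mod 24)}. gcd(4,24) = 4, so 4x ≡ 0 (mod 24) ⟺ x ≡ 0 (mod 24/4 = 6). Hence ker(φ) = 6ℤ

ker(φ) = 6ℤ


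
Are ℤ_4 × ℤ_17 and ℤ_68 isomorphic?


Comparing ℤ_4 × ℤ_17 and ℤ_68:
gcd(4,17) = 1, so ℤ_4 × ℤ_17 ≅ ℤ_68 (CRT)

Yes, ℤ_4 × ℤ_17 ≅ ℤ_68
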